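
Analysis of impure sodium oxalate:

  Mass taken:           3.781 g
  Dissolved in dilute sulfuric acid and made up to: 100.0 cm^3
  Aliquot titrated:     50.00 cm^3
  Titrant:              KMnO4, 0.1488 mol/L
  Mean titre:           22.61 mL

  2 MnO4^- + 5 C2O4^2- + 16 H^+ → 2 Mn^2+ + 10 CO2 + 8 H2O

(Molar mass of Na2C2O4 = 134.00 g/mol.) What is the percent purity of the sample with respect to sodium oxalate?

n(KMnO4) per titration = 0.02261 × 0.1488 = 3.364 × 10^-3 mol
From the 5:2 ratio, n(Na2C2O4) in each aliquot = 5/2 × 3.364 × 10^-3 = 8.411 × 10^-3 mol
n(Na2C2O4) in the whole flask = 8.411 × 10^-3 × 100.0/50.00 = 0.01682 mol
mass of Na2C2O4 = 0.01682 × 134.00 = 2.254 g
% Na2C2O4 = 2.254 / 3.781 × 100 = 59.62 %

59.62 %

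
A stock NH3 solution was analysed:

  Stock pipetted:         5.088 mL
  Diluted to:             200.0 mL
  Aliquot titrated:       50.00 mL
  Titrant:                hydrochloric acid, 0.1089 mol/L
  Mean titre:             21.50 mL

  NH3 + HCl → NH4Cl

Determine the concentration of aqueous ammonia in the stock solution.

n(HCl) = 0.02150 × 0.1089 = 2.341 × 10^-3 mol
n(NH3) in the aliquot = 2.341 × 10^-3 mol (1:1 ratio)
[NH3]_dilute = 2.341 × 10^-3 / 0.05000 = 0.04683 mol/L
Dilution factor = 200.0 / 5.088 = 39.31
[NH3]_stock = 0.04683 × 39.31 = 1.841 mol/L

1.841 mol/L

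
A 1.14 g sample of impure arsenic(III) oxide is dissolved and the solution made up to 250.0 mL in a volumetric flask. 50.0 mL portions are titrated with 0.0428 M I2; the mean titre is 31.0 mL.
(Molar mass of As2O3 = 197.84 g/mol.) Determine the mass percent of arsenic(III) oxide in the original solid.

57.6 %

As2O3 + 2 I2 + 2 H2O → As2O5 + 4 HI
n(I2) per titration = 0.0310 × 0.0428 = 1.33 × 10^-3 mol
From the 1:2 ratio, n(As2O3) in each aliquot = 1/2 × 1.33 × 10^-3 = 6.63 × 10^-4 mol
n(As2O3) in the whole flask = 6.63 × 10^-4 × 250.0/50.0 = 3.32 × 10^-3 mol
mass of As2O3 = 3.32 × 10^-3 × 197.84 = 0.656 g
% As2O3 = 0.656 / 1.14 × 100 = 57.6 %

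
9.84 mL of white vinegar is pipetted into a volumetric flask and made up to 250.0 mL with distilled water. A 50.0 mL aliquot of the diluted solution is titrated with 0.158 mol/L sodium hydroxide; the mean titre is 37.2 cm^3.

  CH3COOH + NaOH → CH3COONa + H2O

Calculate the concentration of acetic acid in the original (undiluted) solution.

2.99 mol/L

n(NaOH) = 0.0372 × 0.158 = 5.88 × 10^-3 mol
n(CH3COOH) in the aliquot = 5.88 × 10^-3 mol (1:1 ratio)
[CH3COOH]_dilute = 5.88 × 10^-3 / 0.0500 = 0.118 mol/L
Dilution factor = 250.0 / 9.84 = 25.41
[CH3COOH]_stock = 0.118 × 25.41 = 2.99 mol/L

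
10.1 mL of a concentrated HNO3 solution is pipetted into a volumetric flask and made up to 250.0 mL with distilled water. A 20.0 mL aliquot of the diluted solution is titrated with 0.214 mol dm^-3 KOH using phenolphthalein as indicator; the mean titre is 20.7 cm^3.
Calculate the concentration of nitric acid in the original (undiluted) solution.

HNO3 + KOH → KNO3 + H2O
n(KOH) = 0.0207 × 0.214 = 4.43 × 10^-3 mol
n(HNO3) in the aliquot = 4.43 × 10^-3 mol (1:1 ratio)
[HNO3]_dilute = 4.43 × 10^-3 / 0.0200 = 0.221 mol/L
Dilution factor = 250.0 / 10.1 = 24.75
[HNO3]_stock = 0.221 × 24.75 = 5.48 mol/L

5.48 mol/L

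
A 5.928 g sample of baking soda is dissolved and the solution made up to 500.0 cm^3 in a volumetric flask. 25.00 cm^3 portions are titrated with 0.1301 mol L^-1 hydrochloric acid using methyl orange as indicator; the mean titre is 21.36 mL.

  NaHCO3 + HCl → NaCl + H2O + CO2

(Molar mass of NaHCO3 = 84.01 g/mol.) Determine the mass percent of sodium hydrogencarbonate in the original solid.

78.76 %

n(HCl) per titration = 0.02136 × 0.1301 = 2.779 × 10^-3 mol
n(NaHCO3) in each aliquot = 2.779 × 10^-3 mol (1:1 ratio)
n(NaHCO3) in the whole flask = 2.779 × 10^-3 × 500.0/25.00 = 0.05558 mol
mass of NaHCO3 = 0.05558 × 84.01 = 4.669 g
% NaHCO3 = 4.669 / 5.928 × 100 = 78.76 %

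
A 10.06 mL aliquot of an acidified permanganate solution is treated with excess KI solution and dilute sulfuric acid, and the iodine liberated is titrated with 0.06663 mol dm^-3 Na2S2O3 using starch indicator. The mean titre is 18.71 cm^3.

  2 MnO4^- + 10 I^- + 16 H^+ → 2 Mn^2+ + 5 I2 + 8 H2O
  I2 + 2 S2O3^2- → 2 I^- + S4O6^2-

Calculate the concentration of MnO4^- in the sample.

n(S2O3^2-) = 0.01871 × 0.06663 = 1.247 × 10^-3 mol
n(I2) = n(S2O3^2-)/2 = 6.233 × 10^-4 mol
From the 2:5 ratio, n(MnO4^-) in the aliquot = 2/5 × 6.233 × 10^-4 = 2.493 × 10^-4 mol
[MnO4^-] = 2.493 × 10^-4 / 0.01006 = 0.02478 mol/L

0.02478 mol/L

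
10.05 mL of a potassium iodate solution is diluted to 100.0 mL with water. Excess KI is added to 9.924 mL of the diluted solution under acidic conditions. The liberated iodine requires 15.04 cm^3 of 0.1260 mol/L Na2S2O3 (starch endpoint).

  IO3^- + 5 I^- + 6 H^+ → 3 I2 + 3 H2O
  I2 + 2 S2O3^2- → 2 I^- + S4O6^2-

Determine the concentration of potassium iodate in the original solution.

0.3167 mol/L

n(S2O3^2-) = 0.01504 × 0.1260 = 1.895 × 10^-3 mol
n(I2) = n(S2O3^2-)/2 = 9.475 × 10^-4 mol
From the 1:3 ratio, n(IO3^-) in the aliquot = 1/3 × 9.475 × 10^-4 = 3.158 × 10^-4 mol
[IO3^-]_dilute = 3.158 × 10^-4 / 0.009924 = 0.03183 mol/L
[IO3^-]_original = 0.03183 × 100.0/10.05 = 0.3167 mol/L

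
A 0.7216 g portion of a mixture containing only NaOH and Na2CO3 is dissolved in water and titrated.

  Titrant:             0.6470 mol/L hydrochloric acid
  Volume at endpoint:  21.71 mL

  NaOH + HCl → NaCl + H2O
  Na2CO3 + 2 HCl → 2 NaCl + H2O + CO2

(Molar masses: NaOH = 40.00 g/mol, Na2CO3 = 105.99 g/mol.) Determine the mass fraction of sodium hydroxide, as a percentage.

n(HCl) = 0.02171 × 0.6470 = 0.01405 mol
Let x = n(NaOH), y = n(Na2CO3).
Titrant: 1x + 2y = 0.01405;  mass: 40.00x + 105.99y = 0.7216
Solving, x = 1.754 × 10^-3 mol, y = 6.146 × 10^-3 mol
mass of NaOH = 1.754 × 10^-3 × 40.00 = 0.07014 g
% NaOH = 0.07014 / 0.7216 × 100 = 9.720 %

9.720 %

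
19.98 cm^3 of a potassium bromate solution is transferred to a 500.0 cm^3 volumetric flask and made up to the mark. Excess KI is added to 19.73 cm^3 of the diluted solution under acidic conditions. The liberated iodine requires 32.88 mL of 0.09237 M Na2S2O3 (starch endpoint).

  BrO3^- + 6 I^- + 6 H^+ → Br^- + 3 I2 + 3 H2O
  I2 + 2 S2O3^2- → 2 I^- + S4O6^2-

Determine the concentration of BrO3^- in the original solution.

0.6420 M

n(S2O3^2-) = 0.03288 × 0.09237 = 3.037 × 10^-3 mol
n(I2) = n(S2O3^2-)/2 = 1.519 × 10^-3 mol
From the 1:3 ratio, n(BrO3^-) in the aliquot = 1/3 × 1.519 × 10^-3 = 5.062 × 10^-4 mol
[BrO3^-]_dilute = 5.062 × 10^-4 / 0.01973 = 0.02566 mol/L
[BrO3^-]_original = 0.02566 × 500.0/19.98 = 0.6420 mol/L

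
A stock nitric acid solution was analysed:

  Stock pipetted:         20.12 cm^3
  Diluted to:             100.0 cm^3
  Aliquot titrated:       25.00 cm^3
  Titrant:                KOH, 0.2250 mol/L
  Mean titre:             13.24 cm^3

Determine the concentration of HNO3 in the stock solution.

HNO3 + KOH → KNO3 + H2O
n(KOH) = 0.01324 × 0.2250 = 2.979 × 10^-3 mol
n(HNO3) in the aliquot = 2.979 × 10^-3 mol (1:1 ratio)
[HNO3]_dilute = 2.979 × 10^-3 / 0.02500 = 0.1192 mol/L
Dilution factor = 100.0 / 20.12 = 4.970
[HNO3]_stock = 0.1192 × 4.970 = 0.5922 mol/L

0.5922 mol/L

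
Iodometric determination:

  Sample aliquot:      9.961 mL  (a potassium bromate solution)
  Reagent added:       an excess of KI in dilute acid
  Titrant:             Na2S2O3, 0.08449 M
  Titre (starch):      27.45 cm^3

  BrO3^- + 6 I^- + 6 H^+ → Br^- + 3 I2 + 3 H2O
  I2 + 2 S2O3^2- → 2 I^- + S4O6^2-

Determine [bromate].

0.03881 M

n(S2O3^2-) = 0.02745 × 0.08449 = 2.319 × 10^-3 mol
n(I2) = n(S2O3^2-)/2 = 1.160 × 10^-3 mol
From the 1:3 ratio, n(BrO3^-) in the aliquot = 1/3 × 1.160 × 10^-3 = 3.865 × 10^-4 mol
[BrO3^-] = 3.865 × 10^-4 / 0.009961 = 0.03881 mol/L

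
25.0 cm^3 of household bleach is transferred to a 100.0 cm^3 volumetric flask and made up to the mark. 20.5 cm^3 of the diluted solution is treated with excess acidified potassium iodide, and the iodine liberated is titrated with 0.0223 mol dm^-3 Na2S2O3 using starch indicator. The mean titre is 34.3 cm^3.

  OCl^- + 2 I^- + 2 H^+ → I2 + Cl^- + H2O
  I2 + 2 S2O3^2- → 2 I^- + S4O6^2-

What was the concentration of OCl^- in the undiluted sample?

n(S2O3^2-) = 0.0343 × 0.0223 = 7.65 × 10^-4 mol
n(I2) = n(S2O3^2-)/2 = 3.82 × 10^-4 mol
n(OCl^-) in the aliquot = 3.82 × 10^-4 mol (1:1 ratio)
[OCl^-]_dilute = 3.82 × 10^-4 / 0.0205 = 0.0187 mol/L
[OCl^-]_original = 0.0187 × 100.0/25.0 = 0.0746 mol/L

0.0746 mol/L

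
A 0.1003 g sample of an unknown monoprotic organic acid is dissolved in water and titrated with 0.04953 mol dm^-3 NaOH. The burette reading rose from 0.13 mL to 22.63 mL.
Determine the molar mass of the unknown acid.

n(NaOH) = 0.02250 L × 0.04953 mol/L = 1.114 × 10^-3 mol
n(HA) = 1.114 × 10^-3 mol (1:1 ratio)
M = m / n = 0.1003 g / 1.114 × 10^-3 mol = 90.00 g/mol

90.00 g/mol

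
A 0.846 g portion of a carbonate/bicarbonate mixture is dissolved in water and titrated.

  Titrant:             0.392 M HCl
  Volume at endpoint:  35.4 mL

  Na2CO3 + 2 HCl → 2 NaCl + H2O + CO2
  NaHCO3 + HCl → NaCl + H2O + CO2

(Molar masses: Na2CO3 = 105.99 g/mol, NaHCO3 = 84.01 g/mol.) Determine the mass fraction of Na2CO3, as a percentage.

n(HCl) = 0.0354 × 0.392 = 0.0139 mol
Let x = n(Na2CO3), y = n(NaHCO3).
Titrant: 2x + 1y = 0.0139;  mass: 105.99x + 84.01y = 0.846
Solving, x = 5.16 × 10^-3 mol, y = 3.57 × 10^-3 mol
mass of Na2CO3 = 5.16 × 10^-3 × 105.99 = 0.546 g
% Na2CO3 = 0.546 / 0.846 × 100 = 64.6 %

64.6 %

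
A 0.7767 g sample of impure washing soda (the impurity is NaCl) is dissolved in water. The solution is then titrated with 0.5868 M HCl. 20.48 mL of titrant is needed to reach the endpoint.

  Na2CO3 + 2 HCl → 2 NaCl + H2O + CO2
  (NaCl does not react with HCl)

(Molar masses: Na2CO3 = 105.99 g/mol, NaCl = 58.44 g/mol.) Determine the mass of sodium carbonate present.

0.6369 g

n(HCl) = 0.02048 × 0.5868 = 0.01202 mol
Let x = n(Na2CO3), y = n(NaCl).
Titrant: 2x = 0.01202;  mass: 105.99x + 58.44y = 0.7767
Solving, x = 6.009 × 10^-3 mol, y = 2.393 × 10^-3 mol
mass of Na2CO3 = 6.009 × 10^-3 × 105.99 = 0.6369 g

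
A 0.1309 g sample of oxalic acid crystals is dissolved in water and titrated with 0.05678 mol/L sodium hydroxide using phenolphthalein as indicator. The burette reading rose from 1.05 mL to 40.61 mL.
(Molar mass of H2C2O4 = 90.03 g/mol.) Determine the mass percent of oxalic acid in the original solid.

H2C2O4 + 2 NaOH → Na2C2O4 + 2 H2O
n(NaOH) = 0.03956 L × 0.05678 mol/L = 2.246 × 10^-3 mol
From the 1:2 ratio, n(H2C2O4) = 1/2 × 2.246 × 10^-3 = 1.123 × 10^-3 mol
mass of H2C2O4 = 1.123 × 10^-3 × 90.03 g/mol = 0.1011 g
% H2C2O4 = 0.1011 / 0.1309 × 100 = 77.24 %

77.24 %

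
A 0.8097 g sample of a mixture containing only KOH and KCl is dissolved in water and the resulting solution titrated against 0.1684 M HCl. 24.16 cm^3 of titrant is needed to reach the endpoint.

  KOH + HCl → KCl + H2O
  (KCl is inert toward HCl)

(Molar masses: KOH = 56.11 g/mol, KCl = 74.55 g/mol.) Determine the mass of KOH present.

0.2283 g

n(HCl) = 0.02416 × 0.1684 = 4.069 × 10^-3 mol
Let x = n(KOH), y = n(KCl).
Titrant: 1x = 4.069 × 10^-3;  mass: 56.11x + 74.55y = 0.8097
Solving, x = 4.069 × 10^-3 mol, y = 7.799 × 10^-3 mol
mass of KOH = 4.069 × 10^-3 × 56.11 = 0.2283 g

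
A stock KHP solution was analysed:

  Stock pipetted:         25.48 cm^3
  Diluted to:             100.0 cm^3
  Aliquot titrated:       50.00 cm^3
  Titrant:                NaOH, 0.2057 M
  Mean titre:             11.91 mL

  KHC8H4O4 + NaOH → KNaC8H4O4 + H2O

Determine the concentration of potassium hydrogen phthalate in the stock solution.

n(NaOH) = 0.01191 × 0.2057 = 2.450 × 10^-3 mol
n(KHC8H4O4) in the aliquot = 2.450 × 10^-3 mol (1:1 ratio)
[KHC8H4O4]_dilute = 2.450 × 10^-3 / 0.05000 = 0.04900 mol/L
Dilution factor = 100.0 / 25.48 = 3.925
[KHC8H4O4]_stock = 0.04900 × 3.925 = 0.1923 mol/L

0.1923 M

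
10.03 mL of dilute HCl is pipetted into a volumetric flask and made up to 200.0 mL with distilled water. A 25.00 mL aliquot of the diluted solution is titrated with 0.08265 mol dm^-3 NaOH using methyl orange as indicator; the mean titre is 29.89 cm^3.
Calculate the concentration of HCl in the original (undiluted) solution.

1.970 mol/L

HCl + NaOH → NaCl + H2O
n(NaOH) = 0.02989 × 0.08265 = 2.470 × 10^-3 mol
n(HCl) in the aliquot = 2.470 × 10^-3 mol (1:1 ratio)
[HCl]_dilute = 2.470 × 10^-3 / 0.02500 = 0.09882 mol/L
Dilution factor = 200.0 / 10.03 = 19.94
[HCl]_stock = 0.09882 × 19.94 = 1.970 mol/L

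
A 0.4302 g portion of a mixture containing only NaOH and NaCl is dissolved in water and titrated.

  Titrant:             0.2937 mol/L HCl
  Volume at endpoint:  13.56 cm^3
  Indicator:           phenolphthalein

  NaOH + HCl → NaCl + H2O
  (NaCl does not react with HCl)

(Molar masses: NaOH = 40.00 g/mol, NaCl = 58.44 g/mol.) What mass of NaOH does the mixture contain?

n(HCl) = 0.01356 × 0.2937 = 3.983 × 10^-3 mol
Let x = n(NaOH), y = n(NaCl).
Titrant: 1x = 3.983 × 10^-3;  mass: 40.00x + 58.44y = 0.4302
Solving, x = 3.983 × 10^-3 mol, y = 4.635 × 10^-3 mol
mass of NaOH = 3.983 × 10^-3 × 40.00 = 0.1593 g

0.1593 g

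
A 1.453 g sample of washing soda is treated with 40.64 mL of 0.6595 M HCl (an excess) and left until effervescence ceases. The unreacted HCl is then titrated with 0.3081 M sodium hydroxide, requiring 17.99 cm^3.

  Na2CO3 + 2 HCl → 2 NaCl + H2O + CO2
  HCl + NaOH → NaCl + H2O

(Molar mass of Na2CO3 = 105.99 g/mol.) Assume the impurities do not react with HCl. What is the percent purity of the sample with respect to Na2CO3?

77.54 %

n(HCl) added = 0.04064 × 0.6595 = 0.02680 mol
n(NaOH) used in back-titration = 0.01799 × 0.3081 = 5.543 × 10^-3 mol
n(HCl) left over = 5.543 × 10^-3 mol (1:1 ratio)
n(HCl) consumed by analyte = 0.02680 − 5.543 × 10^-3 = 0.02126 mol
From the 1:2 ratio, n(Na2CO3) = 1/2 × 0.02126 = 0.01063 mol
mass of Na2CO3 = 0.01063 × 105.99 = 1.127 g
% Na2CO3 = 1.127 / 1.453 × 100 = 77.54 %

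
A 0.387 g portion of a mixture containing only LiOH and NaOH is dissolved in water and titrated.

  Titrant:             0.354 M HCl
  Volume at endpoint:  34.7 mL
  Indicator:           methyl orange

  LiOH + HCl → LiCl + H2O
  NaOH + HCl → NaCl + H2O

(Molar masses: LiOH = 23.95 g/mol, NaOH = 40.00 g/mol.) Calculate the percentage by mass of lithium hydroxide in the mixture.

40.2 %

n(HCl) = 0.0347 × 0.354 = 0.0123 mol
Let x = n(LiOH), y = n(NaOH).
Titrant: 1x + 1y = 0.0123;  mass: 23.95x + 40.00y = 0.387
Solving, x = 6.50 × 10^-3 mol, y = 5.78 × 10^-3 mol
mass of LiOH = 6.50 × 10^-3 × 23.95 = 0.156 g
% LiOH = 0.156 / 0.387 × 100 = 40.2 %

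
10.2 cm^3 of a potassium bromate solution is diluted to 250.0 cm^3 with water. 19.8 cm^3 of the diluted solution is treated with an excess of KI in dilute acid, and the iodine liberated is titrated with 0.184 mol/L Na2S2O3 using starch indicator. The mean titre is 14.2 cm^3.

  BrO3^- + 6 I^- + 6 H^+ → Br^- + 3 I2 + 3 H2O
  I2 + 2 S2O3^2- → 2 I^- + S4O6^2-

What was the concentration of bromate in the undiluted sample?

n(S2O3^2-) = 0.0142 × 0.184 = 2.61 × 10^-3 mol
n(I2) = n(S2O3^2-)/2 = 1.31 × 10^-3 mol
From the 1:3 ratio, n(BrO3^-) in the aliquot = 1/3 × 1.31 × 10^-3 = 4.35 × 10^-4 mol
[BrO3^-]_dilute = 4.35 × 10^-4 / 0.0198 = 0.0220 mol/L
[BrO3^-]_original = 0.0220 × 250.0/10.2 = 0.539 mol/L

0.539 mol/L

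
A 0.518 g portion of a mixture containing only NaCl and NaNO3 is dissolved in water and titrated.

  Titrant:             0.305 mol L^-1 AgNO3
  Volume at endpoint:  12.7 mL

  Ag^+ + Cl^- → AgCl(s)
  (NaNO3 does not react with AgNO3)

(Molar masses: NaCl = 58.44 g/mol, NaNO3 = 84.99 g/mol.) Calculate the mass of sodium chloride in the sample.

n(AgNO3) = 0.0127 × 0.305 = 3.87 × 10^-3 mol
Let x = n(NaCl), y = n(NaNO3).
Titrant: 1x = 3.87 × 10^-3;  mass: 58.44x + 84.99y = 0.518
Solving, x = 3.87 × 10^-3 mol, y = 3.43 × 10^-3 mol
mass of NaCl = 3.87 × 10^-3 × 58.44 = 0.226 g

0.226 g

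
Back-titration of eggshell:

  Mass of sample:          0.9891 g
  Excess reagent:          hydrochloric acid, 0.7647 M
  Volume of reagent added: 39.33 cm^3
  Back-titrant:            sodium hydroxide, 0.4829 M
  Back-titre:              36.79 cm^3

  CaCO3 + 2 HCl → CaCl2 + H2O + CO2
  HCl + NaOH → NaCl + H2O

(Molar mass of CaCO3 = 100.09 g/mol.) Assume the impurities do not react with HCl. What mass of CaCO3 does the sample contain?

n(HCl) added = 0.03933 × 0.7647 = 0.03008 mol
n(NaOH) used in back-titration = 0.03679 × 0.4829 = 0.01777 mol
n(HCl) left over = 0.01777 mol (1:1 ratio)
n(HCl) consumed by analyte = 0.03008 − 0.01777 = 0.01231 mol
From the 1:2 ratio, n(CaCO3) = 1/2 × 0.01231 = 6.155 × 10^-3 mol
mass of CaCO3 = 6.155 × 10^-3 × 100.09 = 0.6160 g

0.6160 g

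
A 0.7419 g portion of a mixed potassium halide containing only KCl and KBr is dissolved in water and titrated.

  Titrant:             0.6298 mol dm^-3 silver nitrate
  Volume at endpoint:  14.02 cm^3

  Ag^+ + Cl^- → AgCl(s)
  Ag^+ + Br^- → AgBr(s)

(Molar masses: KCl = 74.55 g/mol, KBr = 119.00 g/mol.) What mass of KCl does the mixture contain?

0.5180 g

n(AgNO3) = 0.01402 × 0.6298 = 8.830 × 10^-3 mol
Let x = n(KCl), y = n(KBr).
Titrant: 1x + 1y = 8.830 × 10^-3;  mass: 74.55x + 119.00y = 0.7419
Solving, x = 6.948 × 10^-3 mol, y = 1.882 × 10^-3 mol
mass of KCl = 6.948 × 10^-3 × 74.55 = 0.5180 g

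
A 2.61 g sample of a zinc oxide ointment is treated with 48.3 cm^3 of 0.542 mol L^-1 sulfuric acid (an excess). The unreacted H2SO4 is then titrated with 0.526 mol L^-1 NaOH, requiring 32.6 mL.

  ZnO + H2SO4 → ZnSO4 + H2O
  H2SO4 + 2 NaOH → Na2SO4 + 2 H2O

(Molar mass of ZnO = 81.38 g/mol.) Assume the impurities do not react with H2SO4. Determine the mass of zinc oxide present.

n(H2SO4) added = 0.0483 × 0.542 = 0.0262 mol
n(NaOH) used in back-titration = 0.0326 × 0.526 = 0.0171 mol
From the 1:2 ratio, n(H2SO4) left over = 1/2 × 0.0171 = 8.57 × 10^-3 mol
n(H2SO4) consumed by analyte = 0.0262 − 8.57 × 10^-3 = 0.0176 mol
n(ZnO) = 0.0176 mol (1:1 ratio)
mass of ZnO = 0.0176 × 81.38 = 1.43 g

1.43 g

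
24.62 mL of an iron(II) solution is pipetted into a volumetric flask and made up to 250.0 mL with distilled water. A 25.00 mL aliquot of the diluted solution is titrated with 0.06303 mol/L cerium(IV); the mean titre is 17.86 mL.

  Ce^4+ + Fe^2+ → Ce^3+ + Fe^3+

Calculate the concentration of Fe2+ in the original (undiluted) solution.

0.4572 mol/L

n(Ce4+) = 0.01786 × 0.06303 = 1.126 × 10^-3 mol
n(Fe2+) in the aliquot = 1.126 × 10^-3 mol (1:1 ratio)
[Fe2+]_dilute = 1.126 × 10^-3 / 0.02500 = 0.04503 mol/L
Dilution factor = 250.0 / 24.62 = 10.15
[Fe2+]_stock = 0.04503 × 10.15 = 0.4572 mol/L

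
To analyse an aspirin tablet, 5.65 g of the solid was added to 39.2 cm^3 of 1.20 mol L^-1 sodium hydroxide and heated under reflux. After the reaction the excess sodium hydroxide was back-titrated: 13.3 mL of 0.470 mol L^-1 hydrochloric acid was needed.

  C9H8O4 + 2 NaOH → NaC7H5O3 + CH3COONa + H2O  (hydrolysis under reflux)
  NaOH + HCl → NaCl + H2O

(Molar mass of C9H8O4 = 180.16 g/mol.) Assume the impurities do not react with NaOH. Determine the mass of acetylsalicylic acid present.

n(NaOH) added = 0.0392 × 1.20 = 0.0470 mol
n(HCl) used in back-titration = 0.0133 × 0.470 = 6.25 × 10^-3 mol
n(NaOH) left over = 6.25 × 10^-3 mol (1:1 ratio)
n(NaOH) consumed by analyte = 0.0470 − 6.25 × 10^-3 = 0.0408 mol
From the 1:2 ratio, n(C9H8O4) = 1/2 × 0.0408 = 0.0204 mol
mass of C9H8O4 = 0.0204 × 180.16 = 3.67 g

3.67 g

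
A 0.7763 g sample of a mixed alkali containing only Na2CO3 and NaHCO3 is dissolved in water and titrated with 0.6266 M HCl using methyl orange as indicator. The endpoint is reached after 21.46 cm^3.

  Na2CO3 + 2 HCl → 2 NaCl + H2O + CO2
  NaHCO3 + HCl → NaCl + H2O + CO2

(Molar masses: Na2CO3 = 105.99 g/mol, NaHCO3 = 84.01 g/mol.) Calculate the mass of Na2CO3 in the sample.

0.6038 g

n(HCl) = 0.02146 × 0.6266 = 0.01345 mol
Let x = n(Na2CO3), y = n(NaHCO3).
Titrant: 2x + 1y = 0.01345;  mass: 105.99x + 84.01y = 0.7763
Solving, x = 5.697 × 10^-3 mol, y = 2.053 × 10^-3 mol
mass of Na2CO3 = 5.697 × 10^-3 × 105.99 = 0.6038 g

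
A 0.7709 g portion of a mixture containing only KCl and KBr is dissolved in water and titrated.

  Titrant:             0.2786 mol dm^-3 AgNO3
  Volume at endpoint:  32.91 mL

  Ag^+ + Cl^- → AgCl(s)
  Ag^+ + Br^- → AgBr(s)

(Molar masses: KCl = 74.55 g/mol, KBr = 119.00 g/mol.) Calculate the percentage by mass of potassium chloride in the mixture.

n(AgNO3) = 0.03291 × 0.2786 = 9.169 × 10^-3 mol
Let x = n(KCl), y = n(KBr).
Titrant: 1x + 1y = 9.169 × 10^-3;  mass: 74.55x + 119.00y = 0.7709
Solving, x = 7.203 × 10^-3 mol, y = 1.966 × 10^-3 mol
mass of KCl = 7.203 × 10^-3 × 74.55 = 0.5370 g
% KCl = 0.5370 / 0.7709 × 100 = 69.66 %

69.66 %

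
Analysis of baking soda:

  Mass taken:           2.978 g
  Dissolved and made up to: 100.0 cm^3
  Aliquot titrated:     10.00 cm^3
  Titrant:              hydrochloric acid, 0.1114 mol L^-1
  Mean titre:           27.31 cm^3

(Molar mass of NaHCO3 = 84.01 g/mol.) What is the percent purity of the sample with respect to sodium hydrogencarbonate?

NaHCO3 + HCl → NaCl + H2O + CO2
n(HCl) per titration = 0.02731 × 0.1114 = 3.042 × 10^-3 mol
n(NaHCO3) in each aliquot = 3.042 × 10^-3 mol (1:1 ratio)
n(NaHCO3) in the whole flask = 3.042 × 10^-3 × 100.0/10.00 = 0.03042 mol
mass of NaHCO3 = 0.03042 × 84.01 = 2.556 g
% NaHCO3 = 2.556 / 2.978 × 100 = 85.82 %

85.82 %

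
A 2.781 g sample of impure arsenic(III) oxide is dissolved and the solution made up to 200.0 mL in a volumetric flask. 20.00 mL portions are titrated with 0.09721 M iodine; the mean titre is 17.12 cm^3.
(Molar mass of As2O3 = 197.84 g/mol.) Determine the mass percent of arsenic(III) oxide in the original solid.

As2O3 + 2 I2 + 2 H2O → As2O5 + 4 HI
n(I2) per titration = 0.01712 × 0.09721 = 1.664 × 10^-3 mol
From the 1:2 ratio, n(As2O3) in each aliquot = 1/2 × 1.664 × 10^-3 = 8.321 × 10^-4 mol
n(As2O3) in the whole flask = 8.321 × 10^-4 × 200.0/20.00 = 8.321 × 10^-3 mol
mass of As2O3 = 8.321 × 10^-3 × 197.84 = 1.646 g
% As2O3 = 1.646 / 2.781 × 100 = 59.20 %

59.20 %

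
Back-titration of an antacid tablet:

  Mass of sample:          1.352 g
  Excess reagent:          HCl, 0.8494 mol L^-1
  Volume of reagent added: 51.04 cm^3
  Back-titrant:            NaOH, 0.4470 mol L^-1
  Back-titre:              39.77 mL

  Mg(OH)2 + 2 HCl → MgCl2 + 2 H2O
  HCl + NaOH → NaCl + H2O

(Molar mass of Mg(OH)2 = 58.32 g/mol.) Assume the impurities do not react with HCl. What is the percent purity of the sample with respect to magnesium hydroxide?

55.16 %

n(HCl) added = 0.05104 × 0.8494 = 0.04335 mol
n(NaOH) used in back-titration = 0.03977 × 0.4470 = 0.01778 mol
n(HCl) left over = 0.01778 mol (1:1 ratio)
n(HCl) consumed by analyte = 0.04335 − 0.01778 = 0.02558 mol
From the 1:2 ratio, n(Mg(OH)2) = 1/2 × 0.02558 = 0.01279 mol
mass of Mg(OH)2 = 0.01279 × 58.32 = 0.7458 g
% Mg(OH)2 = 0.7458 / 1.352 × 100 = 55.16 %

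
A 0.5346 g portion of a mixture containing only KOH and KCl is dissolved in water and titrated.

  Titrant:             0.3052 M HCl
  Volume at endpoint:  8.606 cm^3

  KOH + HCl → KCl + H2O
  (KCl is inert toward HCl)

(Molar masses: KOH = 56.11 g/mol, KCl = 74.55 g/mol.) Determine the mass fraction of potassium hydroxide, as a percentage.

27.57 %

n(HCl) = 0.008606 × 0.3052 = 2.627 × 10^-3 mol
Let x = n(KOH), y = n(KCl).
Titrant: 1x = 2.627 × 10^-3;  mass: 56.11x + 74.55y = 0.5346
Solving, x = 2.627 × 10^-3 mol, y = 5.194 × 10^-3 mol
mass of KOH = 2.627 × 10^-3 × 56.11 = 0.1474 g
% KOH = 0.1474 / 0.5346 × 100 = 27.57 %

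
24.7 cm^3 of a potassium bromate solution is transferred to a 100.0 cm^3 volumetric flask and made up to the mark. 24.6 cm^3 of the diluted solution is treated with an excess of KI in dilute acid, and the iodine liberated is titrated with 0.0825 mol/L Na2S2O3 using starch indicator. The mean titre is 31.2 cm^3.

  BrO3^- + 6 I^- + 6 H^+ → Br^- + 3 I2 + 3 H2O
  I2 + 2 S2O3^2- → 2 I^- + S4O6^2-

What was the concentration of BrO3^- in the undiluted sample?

n(S2O3^2-) = 0.0312 × 0.0825 = 2.57 × 10^-3 mol
n(I2) = n(S2O3^2-)/2 = 1.29 × 10^-3 mol
From the 1:3 ratio, n(BrO3^-) in the aliquot = 1/3 × 1.29 × 10^-3 = 4.29 × 10^-4 mol
[BrO3^-]_dilute = 4.29 × 10^-4 / 0.0246 = 0.0174 mol/L
[BrO3^-]_original = 0.0174 × 100.0/24.7 = 0.0706 mol/L

0.0706 mol/L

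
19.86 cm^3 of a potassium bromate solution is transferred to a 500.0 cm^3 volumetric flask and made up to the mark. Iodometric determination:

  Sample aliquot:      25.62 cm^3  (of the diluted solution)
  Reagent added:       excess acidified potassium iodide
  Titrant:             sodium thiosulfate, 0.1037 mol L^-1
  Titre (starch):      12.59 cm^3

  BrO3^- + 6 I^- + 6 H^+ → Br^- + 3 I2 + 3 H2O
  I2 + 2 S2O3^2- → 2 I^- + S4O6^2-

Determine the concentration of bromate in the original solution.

0.2138 mol/L

n(S2O3^2-) = 0.01259 × 0.1037 = 1.306 × 10^-3 mol
n(I2) = n(S2O3^2-)/2 = 6.528 × 10^-4 mol
From the 1:3 ratio, n(BrO3^-) in the aliquot = 1/3 × 6.528 × 10^-4 = 2.176 × 10^-4 mol
[BrO3^-]_dilute = 2.176 × 10^-4 / 0.02562 = 0.008493 mol/L
[BrO3^-]_original = 0.008493 × 500.0/19.86 = 0.2138 mol/L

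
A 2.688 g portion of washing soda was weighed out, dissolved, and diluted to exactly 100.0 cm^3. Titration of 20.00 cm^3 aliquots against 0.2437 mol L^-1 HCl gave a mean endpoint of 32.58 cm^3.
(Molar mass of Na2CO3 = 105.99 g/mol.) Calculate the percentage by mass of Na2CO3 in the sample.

78.27 %

Na2CO3 + 2 HCl → 2 NaCl + H2O + CO2
n(HCl) per titration = 0.03258 × 0.2437 = 7.940 × 10^-3 mol
From the 1:2 ratio, n(Na2CO3) in each aliquot = 1/2 × 7.940 × 10^-3 = 3.970 × 10^-3 mol
n(Na2CO3) in the whole flask = 3.970 × 10^-3 × 100.0/20.00 = 0.01985 mol
mass of Na2CO3 = 0.01985 × 105.99 = 2.104 g
% Na2CO3 = 2.104 / 2.688 × 100 = 78.27 %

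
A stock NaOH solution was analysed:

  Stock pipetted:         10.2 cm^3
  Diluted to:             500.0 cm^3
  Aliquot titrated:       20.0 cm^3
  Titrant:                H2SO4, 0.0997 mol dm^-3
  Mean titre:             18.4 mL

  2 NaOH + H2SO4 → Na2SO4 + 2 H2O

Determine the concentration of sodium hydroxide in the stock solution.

n(H2SO4) = 0.0184 × 0.0997 = 1.83 × 10^-3 mol
From the 2:1 ratio, n(NaOH) in the aliquot = 2/1 × 1.83 × 10^-3 = 3.67 × 10^-3 mol
[NaOH]_dilute = 3.67 × 10^-3 / 0.0200 = 0.183 mol/L
Dilution factor = 500.0 / 10.2 = 49.02
[NaOH]_stock = 0.183 × 49.02 = 8.99 mol/L

8.99 mol/L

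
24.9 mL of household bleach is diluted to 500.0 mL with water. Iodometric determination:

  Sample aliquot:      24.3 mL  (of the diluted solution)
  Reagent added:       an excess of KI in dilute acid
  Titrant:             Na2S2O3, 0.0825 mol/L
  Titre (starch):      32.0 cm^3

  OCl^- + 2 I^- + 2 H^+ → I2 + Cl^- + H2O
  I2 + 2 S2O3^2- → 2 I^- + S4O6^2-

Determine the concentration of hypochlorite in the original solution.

1.09 mol/L

n(S2O3^2-) = 0.0320 × 0.0825 = 2.64 × 10^-3 mol
n(I2) = n(S2O3^2-)/2 = 1.32 × 10^-3 mol
n(OCl^-) in the aliquot = 1.32 × 10^-3 mol (1:1 ratio)
[OCl^-]_dilute = 1.32 × 10^-3 / 0.0243 = 0.0543 mol/L
[OCl^-]_original = 0.0543 × 500.0/24.9 = 1.09 mol/L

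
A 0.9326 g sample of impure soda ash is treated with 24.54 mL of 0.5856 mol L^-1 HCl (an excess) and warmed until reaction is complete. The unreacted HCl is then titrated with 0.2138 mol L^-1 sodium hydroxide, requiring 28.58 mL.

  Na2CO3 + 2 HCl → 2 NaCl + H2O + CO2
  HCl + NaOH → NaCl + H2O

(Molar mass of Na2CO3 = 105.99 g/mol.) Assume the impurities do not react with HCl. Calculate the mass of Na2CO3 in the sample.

0.4378 g

n(HCl) added = 0.02454 × 0.5856 = 0.01437 mol
n(NaOH) used in back-titration = 0.02858 × 0.2138 = 6.110 × 10^-3 mol
n(HCl) left over = 6.110 × 10^-3 mol (1:1 ratio)
n(HCl) consumed by analyte = 0.01437 − 6.110 × 10^-3 = 8.260 × 10^-3 mol
From the 1:2 ratio, n(Na2CO3) = 1/2 × 8.260 × 10^-3 = 4.130 × 10^-3 mol
mass of Na2CO3 = 4.130 × 10^-3 × 105.99 = 0.4378 g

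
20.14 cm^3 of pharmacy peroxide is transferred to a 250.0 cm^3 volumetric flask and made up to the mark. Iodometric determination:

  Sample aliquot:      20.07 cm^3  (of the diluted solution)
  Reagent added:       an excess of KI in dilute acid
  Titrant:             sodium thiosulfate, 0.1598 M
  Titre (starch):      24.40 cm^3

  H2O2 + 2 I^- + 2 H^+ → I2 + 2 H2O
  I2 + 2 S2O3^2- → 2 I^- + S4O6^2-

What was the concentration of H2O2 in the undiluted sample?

1.206 M

n(S2O3^2-) = 0.02440 × 0.1598 = 3.899 × 10^-3 mol
n(I2) = n(S2O3^2-)/2 = 1.950 × 10^-3 mol
n(H2O2) in the aliquot = 1.950 × 10^-3 mol (1:1 ratio)
[H2O2]_dilute = 1.950 × 10^-3 / 0.02007 = 0.09714 mol/L
[H2O2]_original = 0.09714 × 250.0/20.14 = 1.206 mol/L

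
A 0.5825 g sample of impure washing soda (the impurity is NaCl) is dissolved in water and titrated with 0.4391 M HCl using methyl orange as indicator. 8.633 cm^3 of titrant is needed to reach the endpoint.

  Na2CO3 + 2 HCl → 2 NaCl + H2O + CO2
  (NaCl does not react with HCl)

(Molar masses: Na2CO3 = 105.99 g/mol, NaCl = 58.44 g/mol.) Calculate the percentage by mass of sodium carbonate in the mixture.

34.49 %

n(HCl) = 0.008633 × 0.4391 = 3.791 × 10^-3 mol
Let x = n(Na2CO3), y = n(NaCl).
Titrant: 2x = 3.791 × 10^-3;  mass: 105.99x + 58.44y = 0.5825
Solving, x = 1.895 × 10^-3 mol, y = 6.530 × 10^-3 mol
mass of Na2CO3 = 1.895 × 10^-3 × 105.99 = 0.2009 g
% Na2CO3 = 0.2009 / 0.5825 × 100 = 34.49 %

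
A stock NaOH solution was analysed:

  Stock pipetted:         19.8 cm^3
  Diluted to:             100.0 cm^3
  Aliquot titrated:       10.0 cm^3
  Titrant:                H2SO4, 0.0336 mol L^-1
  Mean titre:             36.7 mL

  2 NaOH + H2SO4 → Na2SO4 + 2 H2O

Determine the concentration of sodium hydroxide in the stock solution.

1.25 mol/L

n(H2SO4) = 0.0367 × 0.0336 = 1.23 × 10^-3 mol
From the 2:1 ratio, n(NaOH) in the aliquot = 2/1 × 1.23 × 10^-3 = 2.47 × 10^-3 mol
[NaOH]_dilute = 2.47 × 10^-3 / 0.0100 = 0.247 mol/L
Dilution factor = 100.0 / 19.8 = 5.051
[NaOH]_stock = 0.247 × 5.051 = 1.25 mol/L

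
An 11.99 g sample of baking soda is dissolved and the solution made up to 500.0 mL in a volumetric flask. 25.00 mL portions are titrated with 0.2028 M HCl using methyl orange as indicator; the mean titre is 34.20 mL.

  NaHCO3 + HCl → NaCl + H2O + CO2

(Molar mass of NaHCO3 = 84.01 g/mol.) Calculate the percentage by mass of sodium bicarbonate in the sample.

97.19 %

n(HCl) per titration = 0.03420 × 0.2028 = 6.936 × 10^-3 mol
n(NaHCO3) in each aliquot = 6.936 × 10^-3 mol (1:1 ratio)
n(NaHCO3) in the whole flask = 6.936 × 10^-3 × 500.0/25.00 = 0.1387 mol
mass of NaHCO3 = 0.1387 × 84.01 = 11.65 g
% NaHCO3 = 11.65 / 11.99 × 100 = 97.19 %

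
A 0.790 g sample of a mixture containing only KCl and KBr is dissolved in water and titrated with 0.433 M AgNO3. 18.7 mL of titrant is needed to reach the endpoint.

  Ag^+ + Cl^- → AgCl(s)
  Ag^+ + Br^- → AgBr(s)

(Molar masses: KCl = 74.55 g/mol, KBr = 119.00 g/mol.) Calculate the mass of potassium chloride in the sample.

0.291 g

n(AgNO3) = 0.0187 × 0.433 = 8.10 × 10^-3 mol
Let x = n(KCl), y = n(KBr).
Titrant: 1x + 1y = 8.10 × 10^-3;  mass: 74.55x + 119.00y = 0.790
Solving, x = 3.90 × 10^-3 mol, y = 4.19 × 10^-3 mol
mass of KCl = 3.90 × 10^-3 × 74.55 = 0.291 g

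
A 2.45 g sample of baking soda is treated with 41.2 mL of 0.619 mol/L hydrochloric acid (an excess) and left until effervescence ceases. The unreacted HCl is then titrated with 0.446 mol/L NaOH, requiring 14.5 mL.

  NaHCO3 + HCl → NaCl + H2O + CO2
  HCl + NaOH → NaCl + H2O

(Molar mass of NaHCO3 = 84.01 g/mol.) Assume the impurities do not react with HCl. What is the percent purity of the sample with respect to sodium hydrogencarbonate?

65.3 %

n(HCl) added = 0.0412 × 0.619 = 0.0255 mol
n(NaOH) used in back-titration = 0.0145 × 0.446 = 6.47 × 10^-3 mol
n(HCl) left over = 6.47 × 10^-3 mol (1:1 ratio)
n(HCl) consumed by analyte = 0.0255 − 6.47 × 10^-3 = 0.0190 mol
n(NaHCO3) = 0.0190 mol (1:1 ratio)
mass of NaHCO3 = 0.0190 × 84.01 = 1.60 g
% NaHCO3 = 1.60 / 2.45 × 100 = 65.3 %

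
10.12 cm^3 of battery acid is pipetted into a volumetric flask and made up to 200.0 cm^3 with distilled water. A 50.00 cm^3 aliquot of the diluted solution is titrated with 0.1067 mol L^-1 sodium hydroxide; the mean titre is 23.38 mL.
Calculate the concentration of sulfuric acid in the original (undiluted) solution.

H2SO4 + 2 NaOH → Na2SO4 + 2 H2O
n(NaOH) = 0.02338 × 0.1067 = 2.495 × 10^-3 mol
From the 1:2 ratio, n(H2SO4) in the aliquot = 1/2 × 2.495 × 10^-3 = 1.247 × 10^-3 mol
[H2SO4]_dilute = 1.247 × 10^-3 / 0.05000 = 0.02495 mol/L
Dilution factor = 200.0 / 10.12 = 19.76
[H2SO4]_stock = 0.02495 × 19.76 = 0.4930 mol/L

0.4930 mol/L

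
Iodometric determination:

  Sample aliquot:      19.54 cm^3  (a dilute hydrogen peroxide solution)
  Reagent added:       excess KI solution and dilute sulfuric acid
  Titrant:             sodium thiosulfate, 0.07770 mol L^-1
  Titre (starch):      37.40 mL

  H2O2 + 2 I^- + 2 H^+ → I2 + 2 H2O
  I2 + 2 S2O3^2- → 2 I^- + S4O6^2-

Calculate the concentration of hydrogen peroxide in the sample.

n(S2O3^2-) = 0.03740 × 0.07770 = 2.906 × 10^-3 mol
n(I2) = n(S2O3^2-)/2 = 1.453 × 10^-3 mol
n(H2O2) in the aliquot = 1.453 × 10^-3 mol (1:1 ratio)
[H2O2] = 1.453 × 10^-3 / 0.01954 = 0.07436 mol/L

0.07436 mol/L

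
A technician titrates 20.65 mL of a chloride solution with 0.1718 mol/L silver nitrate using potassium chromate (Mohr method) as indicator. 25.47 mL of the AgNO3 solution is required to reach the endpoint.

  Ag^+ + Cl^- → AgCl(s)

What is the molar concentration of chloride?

n(AgNO3) = 0.02547 L × 0.1718 mol/L = 4.376 × 10^-3 mol
n(Cl-) = 4.376 × 10^-3 mol (1:1 mole ratio)
[Cl-] = 4.376 × 10^-3 mol / 0.02065 L = 0.2119 mol/L

0.2119 mol/L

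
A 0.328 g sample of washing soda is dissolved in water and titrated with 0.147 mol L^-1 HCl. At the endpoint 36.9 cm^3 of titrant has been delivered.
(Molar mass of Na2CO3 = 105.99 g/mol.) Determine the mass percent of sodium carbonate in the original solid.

87.6 %

Na2CO3 + 2 HCl → 2 NaCl + H2O + CO2
n(HCl) = 0.0369 L × 0.147 mol/L = 5.42 × 10^-3 mol
From the 1:2 ratio, n(Na2CO3) = 1/2 × 5.42 × 10^-3 = 2.71 × 10^-3 mol
mass of Na2CO3 = 2.71 × 10^-3 × 105.99 g/mol = 0.287 g
% Na2CO3 = 0.287 / 0.328 × 100 = 87.6 %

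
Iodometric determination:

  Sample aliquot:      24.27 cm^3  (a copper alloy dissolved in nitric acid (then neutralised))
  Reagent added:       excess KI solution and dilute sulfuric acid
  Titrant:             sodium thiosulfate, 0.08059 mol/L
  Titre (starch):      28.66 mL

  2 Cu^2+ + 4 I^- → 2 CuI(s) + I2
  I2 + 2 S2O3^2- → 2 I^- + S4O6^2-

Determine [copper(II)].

0.09517 mol/L

n(S2O3^2-) = 0.02866 × 0.08059 = 2.310 × 10^-3 mol
n(I2) = n(S2O3^2-)/2 = 1.155 × 10^-3 mol
From the 2:1 ratio, n(Cu2+) in the aliquot = 2/1 × 1.155 × 10^-3 = 2.310 × 10^-3 mol
[Cu2+] = 2.310 × 10^-3 / 0.02427 = 0.09517 mol/L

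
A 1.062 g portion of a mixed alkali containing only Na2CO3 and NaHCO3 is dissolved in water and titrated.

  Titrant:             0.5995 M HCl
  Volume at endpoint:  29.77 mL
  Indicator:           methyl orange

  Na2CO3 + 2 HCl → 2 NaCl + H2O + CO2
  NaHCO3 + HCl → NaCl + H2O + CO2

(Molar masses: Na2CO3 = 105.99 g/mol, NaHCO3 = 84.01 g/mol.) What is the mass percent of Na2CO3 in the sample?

n(HCl) = 0.02977 × 0.5995 = 0.01785 mol
Let x = n(Na2CO3), y = n(NaHCO3).
Titrant: 2x + 1y = 0.01785;  mass: 105.99x + 84.01y = 1.062
Solving, x = 7.050 × 10^-3 mol, y = 3.746 × 10^-3 mol
mass of Na2CO3 = 7.050 × 10^-3 × 105.99 = 0.7473 g
% Na2CO3 = 0.7473 / 1.062 × 100 = 70.36 %

70.36 %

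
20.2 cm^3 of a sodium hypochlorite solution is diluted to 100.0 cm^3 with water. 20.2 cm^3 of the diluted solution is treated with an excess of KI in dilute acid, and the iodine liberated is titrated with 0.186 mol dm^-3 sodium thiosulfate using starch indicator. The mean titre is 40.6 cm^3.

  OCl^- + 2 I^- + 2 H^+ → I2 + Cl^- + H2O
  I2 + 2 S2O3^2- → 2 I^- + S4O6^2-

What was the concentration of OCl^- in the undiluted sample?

0.925 mol/L

n(S2O3^2-) = 0.0406 × 0.186 = 7.55 × 10^-3 mol
n(I2) = n(S2O3^2-)/2 = 3.78 × 10^-3 mol
n(OCl^-) in the aliquot = 3.78 × 10^-3 mol (1:1 ratio)
[OCl^-]_dilute = 3.78 × 10^-3 / 0.0202 = 0.187 mol/L
[OCl^-]_original = 0.187 × 100.0/20.2 = 0.925 mol/L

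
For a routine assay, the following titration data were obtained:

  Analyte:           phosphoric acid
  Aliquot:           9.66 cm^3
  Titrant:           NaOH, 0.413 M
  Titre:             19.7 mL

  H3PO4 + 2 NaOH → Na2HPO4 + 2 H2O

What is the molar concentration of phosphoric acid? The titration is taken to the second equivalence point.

0.421 M

n(NaOH) = 0.0197 L × 0.413 mol/L = 8.14 × 10^-3 mol
From the 1:2 mole ratio, n(H3PO4) = 1/2 × 8.14 × 10^-3 = 4.07 × 10^-3 mol
[H3PO4] = 4.07 × 10^-3 mol / 0.00966 L = 0.421 mol/L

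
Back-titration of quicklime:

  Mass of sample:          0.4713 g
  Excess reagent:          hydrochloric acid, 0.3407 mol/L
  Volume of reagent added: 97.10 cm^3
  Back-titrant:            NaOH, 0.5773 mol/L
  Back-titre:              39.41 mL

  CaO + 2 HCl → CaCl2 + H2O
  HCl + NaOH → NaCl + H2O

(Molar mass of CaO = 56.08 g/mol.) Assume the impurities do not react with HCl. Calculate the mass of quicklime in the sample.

0.2897 g

n(HCl) added = 0.09710 × 0.3407 = 0.03308 mol
n(NaOH) used in back-titration = 0.03941 × 0.5773 = 0.02275 mol
n(HCl) left over = 0.02275 mol (1:1 ratio)
n(HCl) consumed by analyte = 0.03308 − 0.02275 = 0.01033 mol
From the 1:2 ratio, n(CaO) = 1/2 × 0.01033 = 5.165 × 10^-3 mol
mass of CaO = 5.165 × 10^-3 × 56.08 = 0.2897 g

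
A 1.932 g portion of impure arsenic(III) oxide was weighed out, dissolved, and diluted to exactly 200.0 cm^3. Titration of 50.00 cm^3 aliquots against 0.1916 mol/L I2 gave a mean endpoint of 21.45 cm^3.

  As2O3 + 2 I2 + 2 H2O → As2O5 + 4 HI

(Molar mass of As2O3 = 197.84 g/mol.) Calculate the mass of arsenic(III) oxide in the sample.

n(I2) per titration = 0.02145 × 0.1916 = 4.110 × 10^-3 mol
From the 1:2 ratio, n(As2O3) in each aliquot = 1/2 × 4.110 × 10^-3 = 2.055 × 10^-3 mol
n(As2O3) in the whole flask = 2.055 × 10^-3 × 200.0/50.00 = 8.220 × 10^-3 mol
mass of As2O3 = 8.220 × 10^-3 × 197.84 = 1.626 g

1.626 g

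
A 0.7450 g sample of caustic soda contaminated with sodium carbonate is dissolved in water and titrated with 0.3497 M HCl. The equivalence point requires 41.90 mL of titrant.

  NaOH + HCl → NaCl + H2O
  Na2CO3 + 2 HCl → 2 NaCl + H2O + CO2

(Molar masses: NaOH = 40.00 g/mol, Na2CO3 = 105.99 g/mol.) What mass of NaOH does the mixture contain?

n(HCl) = 0.04190 × 0.3497 = 0.01465 mol
Let x = n(NaOH), y = n(Na2CO3).
Titrant: 1x + 2y = 0.01465;  mass: 40.00x + 105.99y = 0.7450
Solving, x = 2.424 × 10^-3 mol, y = 6.114 × 10^-3 mol
mass of NaOH = 2.424 × 10^-3 × 40.00 = 0.09698 g

0.09698 g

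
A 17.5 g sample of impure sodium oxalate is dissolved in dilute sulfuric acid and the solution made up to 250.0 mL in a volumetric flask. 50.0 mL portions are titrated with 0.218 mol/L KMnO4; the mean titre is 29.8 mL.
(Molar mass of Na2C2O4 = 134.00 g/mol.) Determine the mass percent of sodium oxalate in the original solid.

2 MnO4^- + 5 C2O4^2- + 16 H^+ → 2 Mn^2+ + 10 CO2 + 8 H2O
n(KMnO4) per titration = 0.0298 × 0.218 = 6.50 × 10^-3 mol
From the 5:2 ratio, n(Na2C2O4) in each aliquot = 5/2 × 6.50 × 10^-3 = 0.0162 mol
n(Na2C2O4) in the whole flask = 0.0162 × 250.0/50.0 = 0.0812 mol
mass of Na2C2O4 = 0.0812 × 134.00 = 10.9 g
% Na2C2O4 = 10.9 / 17.5 × 100 = 62.2 %

62.2 %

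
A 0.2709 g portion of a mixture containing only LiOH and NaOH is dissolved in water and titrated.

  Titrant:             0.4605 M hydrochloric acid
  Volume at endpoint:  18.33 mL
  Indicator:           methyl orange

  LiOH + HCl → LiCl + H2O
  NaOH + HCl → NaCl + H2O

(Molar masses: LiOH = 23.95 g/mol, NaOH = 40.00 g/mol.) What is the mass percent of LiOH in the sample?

n(HCl) = 0.01833 × 0.4605 = 8.441 × 10^-3 mol
Let x = n(LiOH), y = n(NaOH).
Titrant: 1x + 1y = 8.441 × 10^-3;  mass: 23.95x + 40.00y = 0.2709
Solving, x = 4.158 × 10^-3 mol, y = 4.283 × 10^-3 mol
mass of LiOH = 4.158 × 10^-3 × 23.95 = 0.09959 g
% LiOH = 0.09959 / 0.2709 × 100 = 36.76 %

36.76 %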